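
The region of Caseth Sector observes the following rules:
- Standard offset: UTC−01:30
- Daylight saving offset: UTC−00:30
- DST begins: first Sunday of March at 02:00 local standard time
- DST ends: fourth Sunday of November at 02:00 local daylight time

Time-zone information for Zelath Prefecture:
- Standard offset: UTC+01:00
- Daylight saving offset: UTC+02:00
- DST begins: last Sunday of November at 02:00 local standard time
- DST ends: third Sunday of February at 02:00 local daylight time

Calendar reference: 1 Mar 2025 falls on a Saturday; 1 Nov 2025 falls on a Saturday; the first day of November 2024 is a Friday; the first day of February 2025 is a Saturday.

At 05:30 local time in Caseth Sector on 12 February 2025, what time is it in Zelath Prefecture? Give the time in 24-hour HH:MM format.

09:00

1 March 2025 is a Saturday, so the first Sunday is March 2.
1 November 2025 is a Saturday, so the first Sunday is November 2 and the fourth is November 23.
12 February 2025 does not fall between 2 March and 23 November, so daylight saving is not in effect and Caseth Sector is at UTC−01:30.
05:30 Caseth Sector + 1h30m = 07:00 UTC.
1 November 2024 is a Friday, so Sundays fall on 3, 10, 17, 24; the last is November 24.
1 February 2025 is a Saturday, so the first Sunday is February 2 and the third is February 16.
At the standard offset (UTC+01:00), 07:00 UTC + 1h = 08:00 Zelath Prefecture standard time.
The standard-time date in Zelath Prefecture, 12 February 2025, lies within the daylight-saving period (24 November 2024 – 16 February 2025), so Zelath Prefecture is on daylight time, UTC+02:00.
07:00 UTC + 2h = 09:00 Zelath Prefecture.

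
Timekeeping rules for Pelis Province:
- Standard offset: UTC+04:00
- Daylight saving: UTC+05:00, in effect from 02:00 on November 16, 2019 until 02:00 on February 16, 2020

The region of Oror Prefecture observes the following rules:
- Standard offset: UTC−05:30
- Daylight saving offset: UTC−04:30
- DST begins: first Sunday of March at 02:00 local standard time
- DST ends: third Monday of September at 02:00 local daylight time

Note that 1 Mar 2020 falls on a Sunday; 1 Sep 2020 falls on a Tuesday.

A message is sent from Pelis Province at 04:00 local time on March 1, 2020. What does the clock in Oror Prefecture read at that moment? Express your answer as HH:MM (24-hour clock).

March 1, 2020 does not fall between 16 November 2019 and 16 February 2020, so daylight saving is not in effect and Pelis Province is at UTC+04:00.
04:00 Pelis Province − 4h = 00:00 UTC.
1 March 2020 is a Sunday, so the first Sunday is March 1.
1 September 2020 is a Tuesday, so the first Monday is September 7 and the third is September 21.
At the standard offset (UTC−05:30), 00:00 UTC − 5h30m = 18:30 Oror Prefecture standard time (rolling into the previous day, 29 February 2020).
The standard-time date in Oror Prefecture, February 29, 2020, is outside the daylight-saving period (1 March – 21 September), so Oror Prefecture is on standard time, UTC−05:30.
00:00 UTC − 5h30m = 18:30 Oror Prefecture (rolling into the previous day, 29 February 2020).

18:30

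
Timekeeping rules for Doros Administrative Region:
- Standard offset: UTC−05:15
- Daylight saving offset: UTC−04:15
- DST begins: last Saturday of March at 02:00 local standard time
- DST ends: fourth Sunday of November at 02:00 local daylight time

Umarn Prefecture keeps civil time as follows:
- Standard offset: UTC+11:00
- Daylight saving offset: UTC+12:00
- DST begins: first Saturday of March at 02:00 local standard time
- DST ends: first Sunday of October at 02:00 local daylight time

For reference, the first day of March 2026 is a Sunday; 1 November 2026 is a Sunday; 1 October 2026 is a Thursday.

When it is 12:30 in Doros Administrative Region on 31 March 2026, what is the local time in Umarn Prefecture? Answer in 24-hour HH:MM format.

1 March 2026 is a Sunday, so Saturdays fall on 7, 14, 21, 28; the last is March 28.
1 November 2026 is a Sunday, so the first Sunday is November 1 and the fourth is November 22.
31 March 2026 lies within the daylight-saving period (28 March – 22 November), so Doros Administrative Region is on daylight time, UTC−04:15.
12:30 Doros Administrative Region + 4h15m = 16:45 UTC.
1 March 2026 is a Sunday, so the first Saturday is March 7.
1 October 2026 is a Thursday, so the first Sunday is October 4.
At the standard offset (UTC+11:00), 16:45 UTC + 11h = 03:45 Umarn Prefecture standard time (rolling into the next day, 1 April 2026).
The standard-time date in Umarn Prefecture, 1 April 2026, falls between 7 March and 4 October, so daylight saving is in effect and Umarn Prefecture is at UTC+12:00.
16:45 UTC + 12h = 04:45 Umarn Prefecture (rolling into the next day, 1 April 2026).

04:45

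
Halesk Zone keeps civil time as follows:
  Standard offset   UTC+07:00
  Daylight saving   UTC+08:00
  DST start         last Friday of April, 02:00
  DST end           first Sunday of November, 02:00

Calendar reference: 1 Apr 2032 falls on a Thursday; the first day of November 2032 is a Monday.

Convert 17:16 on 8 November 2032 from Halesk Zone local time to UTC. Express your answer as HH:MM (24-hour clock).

10:16

1 April 2032 is a Thursday, so Fridays fall on 2, 9, 16, 23, 30; the last is April 30.
1 November 2032 is a Monday, so the first Sunday is November 7.
Daylight saving runs 30 April – 7 November; 8 November 2032 is outside that window, so Halesk Zone is on standard time at UTC+07:00.
17:16 local − 7h = 10:16 UTC.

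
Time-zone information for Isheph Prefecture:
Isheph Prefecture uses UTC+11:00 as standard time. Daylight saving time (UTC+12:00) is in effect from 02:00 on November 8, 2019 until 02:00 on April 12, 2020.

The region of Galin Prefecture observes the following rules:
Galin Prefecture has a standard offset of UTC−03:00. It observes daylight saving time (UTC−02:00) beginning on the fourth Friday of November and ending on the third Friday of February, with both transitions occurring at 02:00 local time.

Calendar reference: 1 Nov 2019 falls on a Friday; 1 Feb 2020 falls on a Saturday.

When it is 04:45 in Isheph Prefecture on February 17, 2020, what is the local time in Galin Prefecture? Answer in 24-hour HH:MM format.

February 17, 2020 falls between 8 November 2019 and 12 April 2020, so daylight saving is in effect and Isheph Prefecture is at UTC+12:00.
04:45 Isheph Prefecture − 12h = 16:45 UTC (rolling into the previous day, 16 February 2020).
1 November 2019 is a Friday, so the first Friday is November 1 and the fourth is November 22.
1 February 2020 is a Saturday, so the first Friday is February 7 and the third is February 21.
At the standard offset (UTC−03:00), 16:45 UTC − 3h = 13:45 Galin Prefecture standard time.
The standard-time date in Galin Prefecture, February 16, 2020, falls between 22 November 2019 and 21 February 2020, so daylight saving is in effect and Galin Prefecture is at UTC−02:00.
16:45 UTC − 2h = 14:45 Galin Prefecture.

14:45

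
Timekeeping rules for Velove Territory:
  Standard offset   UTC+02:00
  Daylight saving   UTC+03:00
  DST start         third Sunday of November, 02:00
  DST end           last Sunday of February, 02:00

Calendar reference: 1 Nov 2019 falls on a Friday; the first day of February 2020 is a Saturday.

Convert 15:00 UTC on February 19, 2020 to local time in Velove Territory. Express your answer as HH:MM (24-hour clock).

1 November 2019 is a Friday, so the first Sunday is November 3 and the third is November 17.
1 February 2020 is a Saturday, so Sundays fall on 2, 9, 16, 23; the last is February 23.
At the standard offset (UTC+02:00), 15:00 UTC + 2h = 17:00 Velove Territory standard time.
Daylight saving runs 17 November 2019 – 23 February 2020; the standard-time date in Velove Territory, February 19, 2020, is inside that window, so Velove Territory is at UTC+03:00.
15:00 UTC + 3h = 18:00 local.

18:00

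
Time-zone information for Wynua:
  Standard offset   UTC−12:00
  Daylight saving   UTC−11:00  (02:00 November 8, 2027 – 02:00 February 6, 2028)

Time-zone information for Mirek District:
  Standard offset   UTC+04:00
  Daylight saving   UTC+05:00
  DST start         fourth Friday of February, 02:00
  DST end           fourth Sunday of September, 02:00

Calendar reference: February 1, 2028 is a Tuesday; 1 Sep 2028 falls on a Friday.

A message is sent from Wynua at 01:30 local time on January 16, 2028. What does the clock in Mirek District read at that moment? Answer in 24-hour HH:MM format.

16:30

Daylight saving runs 8 November 2027 – 6 February 2028; January 16, 2028 is inside that window, so Wynua is at UTC−11:00.
01:30 Wynua + 11h = 12:30 UTC.
1 February 2028 is a Tuesday, so the first Friday is February 4 and the fourth is February 25.
1 September 2028 is a Friday, so the first Sunday is September 3 and the fourth is September 24.
At the standard offset (UTC+04:00), 12:30 UTC + 4h = 16:30 Mirek District standard time.
The standard-time date in Mirek District, January 16, 2028, does not fall between 25 February and 24 September, so daylight saving is not in effect and Mirek District is at UTC+04:00.
12:30 UTC + 4h = 16:30 Mirek District.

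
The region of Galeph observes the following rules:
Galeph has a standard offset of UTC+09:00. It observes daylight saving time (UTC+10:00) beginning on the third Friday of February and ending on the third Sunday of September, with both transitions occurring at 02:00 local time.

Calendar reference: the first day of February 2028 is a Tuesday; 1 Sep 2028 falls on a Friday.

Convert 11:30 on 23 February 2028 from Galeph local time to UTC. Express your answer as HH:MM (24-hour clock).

01:30

1 February 2028 is a Tuesday, so the first Friday is February 4 and the third is February 18.
1 September 2028 is a Friday, so the first Sunday is September 3 and the third is September 17.
23 February 2028 falls between 18 February and 17 September, so daylight saving is in effect and Galeph is at UTC+10:00.
11:30 local − 10h = 01:30 UTC.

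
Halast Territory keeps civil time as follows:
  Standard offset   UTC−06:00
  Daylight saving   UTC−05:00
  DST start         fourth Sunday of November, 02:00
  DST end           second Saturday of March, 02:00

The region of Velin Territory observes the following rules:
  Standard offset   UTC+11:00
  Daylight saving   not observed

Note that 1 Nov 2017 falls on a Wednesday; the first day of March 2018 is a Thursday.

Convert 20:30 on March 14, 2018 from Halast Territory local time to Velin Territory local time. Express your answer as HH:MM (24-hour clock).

1 November 2017 is a Wednesday, so the first Sunday is November 5 and the fourth is November 26.
1 March 2018 is a Thursday, so the first Saturday is March 3 and the second is March 10.
March 14, 2018 is outside the daylight-saving period (26 November 2017 – 10 March 2018), so Halast Territory is on standard time, UTC−06:00.
20:30 Halast Territory + 6h = 02:30 UTC (rolling into the next day, 15 March 2018).
Velin Territory has no daylight saving, so its offset is UTC+11:00 year-round.
02:30 UTC + 11h = 13:30 Velin Territory.

13:30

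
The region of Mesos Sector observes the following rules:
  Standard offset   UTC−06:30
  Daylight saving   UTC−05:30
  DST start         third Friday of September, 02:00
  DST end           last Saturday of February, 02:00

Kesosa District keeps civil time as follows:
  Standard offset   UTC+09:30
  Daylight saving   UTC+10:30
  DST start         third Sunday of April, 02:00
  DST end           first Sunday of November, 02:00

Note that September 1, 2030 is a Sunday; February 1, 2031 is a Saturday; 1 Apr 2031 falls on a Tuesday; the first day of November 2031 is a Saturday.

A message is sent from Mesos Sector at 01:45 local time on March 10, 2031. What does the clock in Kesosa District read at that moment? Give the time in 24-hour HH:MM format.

1 September 2030 is a Sunday, so the first Friday is September 6 and the third is September 20.
1 February 2031 is a Saturday, so Saturdays fall on 1, 8, 15, 22; the last is February 22.
March 10, 2031 is outside the daylight-saving period (20 September 2030 – 22 February 2031), so Mesos Sector is on standard time, UTC−06:30.
01:45 Mesos Sector + 6h30m = 08:15 UTC.
1 April 2031 is a Tuesday, so the first Sunday is April 6 and the third is April 20.
1 November 2031 is a Saturday, so the first Sunday is November 2.
At the standard offset (UTC+09:30), 08:15 UTC + 9h30m = 17:45 Kesosa District standard time.
Daylight saving runs 20 April – 2 November; the standard-time date in Kesosa District, March 10, 2031, is outside that window, so Kesosa District is on standard time at UTC+09:30.
08:15 UTC + 9h30m = 17:45 Kesosa District.

17:45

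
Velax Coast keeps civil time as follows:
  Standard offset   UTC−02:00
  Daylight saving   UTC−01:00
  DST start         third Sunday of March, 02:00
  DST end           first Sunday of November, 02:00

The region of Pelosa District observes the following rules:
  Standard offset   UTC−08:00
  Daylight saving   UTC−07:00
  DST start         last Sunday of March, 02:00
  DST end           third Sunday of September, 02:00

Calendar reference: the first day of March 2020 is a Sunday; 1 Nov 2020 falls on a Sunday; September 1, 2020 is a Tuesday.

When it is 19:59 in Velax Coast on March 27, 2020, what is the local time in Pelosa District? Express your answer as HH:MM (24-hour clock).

1 March 2020 is a Sunday, so the first Sunday is March 1 and the third is March 15.
1 November 2020 is a Sunday, so the first Sunday is November 1.
March 27, 2020 falls between 15 March and 1 November, so daylight saving is in effect and Velax Coast is at UTC−01:00.
19:59 Velax Coast + 1h = 20:59 UTC.
1 March 2020 is a Sunday, so Sundays fall on 1, 8, 15, 22, 29; the last is March 29.
1 September 2020 is a Tuesday, so the first Sunday is September 6 and the third is September 20.
At the standard offset (UTC−08:00), 20:59 UTC − 8h = 12:59 Pelosa District standard time.
The standard-time date in Pelosa District, March 27, 2020, does not fall between 29 March and 20 September, so daylight saving is not in effect and Pelosa District is at UTC−08:00.
20:59 UTC − 8h = 12:59 Pelosa District.

12:59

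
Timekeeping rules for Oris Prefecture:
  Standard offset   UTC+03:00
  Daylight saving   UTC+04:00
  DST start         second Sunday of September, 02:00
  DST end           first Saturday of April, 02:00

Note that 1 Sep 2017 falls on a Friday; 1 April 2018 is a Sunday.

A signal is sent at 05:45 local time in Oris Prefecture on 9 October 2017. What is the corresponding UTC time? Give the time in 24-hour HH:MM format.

01:45

1 September 2017 is a Friday, so the first Sunday is September 3 and the second is September 10.
1 April 2018 is a Sunday, so the first Saturday is April 7.
Daylight saving runs 10 September 2017 – 7 April 2018; 9 October 2017 is inside that window, so Oris Prefecture is at UTC+04:00.
05:45 local − 4h = 01:45 UTC.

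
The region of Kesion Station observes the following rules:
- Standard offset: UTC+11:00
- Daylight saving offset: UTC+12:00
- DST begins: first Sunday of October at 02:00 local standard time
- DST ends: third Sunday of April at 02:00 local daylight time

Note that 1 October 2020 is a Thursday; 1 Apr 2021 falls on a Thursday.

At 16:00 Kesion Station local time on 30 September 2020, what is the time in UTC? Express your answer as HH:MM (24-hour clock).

05:00

1 October 2020 is a Thursday, so the first Sunday is October 4.
1 April 2021 is a Thursday, so the first Sunday is April 4 and the third is April 18.
30 September 2020 is outside the daylight-saving period (4 October 2020 – 18 April 2021), so Kesion Station is on standard time, UTC+11:00.
16:00 local − 11h = 05:00 UTC.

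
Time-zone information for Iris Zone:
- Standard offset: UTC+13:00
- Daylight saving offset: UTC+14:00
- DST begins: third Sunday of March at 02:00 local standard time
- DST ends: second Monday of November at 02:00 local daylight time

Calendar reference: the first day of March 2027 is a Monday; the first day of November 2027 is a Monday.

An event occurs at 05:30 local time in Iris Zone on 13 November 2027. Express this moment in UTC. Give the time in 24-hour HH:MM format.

1 March 2027 is a Monday, so the first Sunday is March 7 and the third is March 21.
1 November 2027 is a Monday, so the first Monday is November 1 and the second is November 8.
13 November 2027 does not fall between 21 March and 8 November, so daylight saving is not in effect and Iris Zone is at UTC+13:00.
05:30 local − 13h = 16:30 UTC (rolling into the previous day, 12 November 2027).

16:30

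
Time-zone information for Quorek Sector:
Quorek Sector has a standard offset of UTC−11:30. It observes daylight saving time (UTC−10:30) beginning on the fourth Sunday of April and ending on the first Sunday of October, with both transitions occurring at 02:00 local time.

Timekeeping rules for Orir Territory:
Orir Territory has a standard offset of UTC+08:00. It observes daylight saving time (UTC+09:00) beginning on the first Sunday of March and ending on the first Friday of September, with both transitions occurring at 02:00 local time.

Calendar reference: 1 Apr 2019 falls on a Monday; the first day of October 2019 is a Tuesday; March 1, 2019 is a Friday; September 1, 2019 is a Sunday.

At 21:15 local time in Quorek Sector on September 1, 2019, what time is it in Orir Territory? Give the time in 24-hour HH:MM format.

1 April 2019 is a Monday, so the first Sunday is April 7 and the fourth is April 28.
1 October 2019 is a Tuesday, so the first Sunday is October 6.
Daylight saving runs 28 April – 6 October; September 1, 2019 is inside that window, so Quorek Sector is at UTC−10:30.
21:15 Quorek Sector + 10h30m = 07:45 UTC (rolling into the next day, 2 September 2019).
1 March 2019 is a Friday, so the first Sunday is March 3.
1 September 2019 is a Sunday, so the first Friday is September 6.
At the standard offset (UTC+08:00), 07:45 UTC + 8h = 15:45 Orir Territory standard time.
The standard-time date in Orir Territory, September 2, 2019, lies within the daylight-saving period (3 March – 6 September), so Orir Territory is on daylight time, UTC+09:00.
07:45 UTC + 9h = 16:45 Orir Territory.

16:45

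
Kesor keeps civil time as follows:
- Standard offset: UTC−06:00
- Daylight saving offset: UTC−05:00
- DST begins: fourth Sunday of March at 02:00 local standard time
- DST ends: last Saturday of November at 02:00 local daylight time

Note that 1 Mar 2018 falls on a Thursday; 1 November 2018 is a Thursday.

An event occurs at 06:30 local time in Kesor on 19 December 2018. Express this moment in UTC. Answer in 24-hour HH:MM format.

1 March 2018 is a Thursday, so the first Sunday is March 4 and the fourth is March 25.
1 November 2018 is a Thursday, so Saturdays fall on 3, 10, 17, 24; the last is November 24.
Daylight saving runs 25 March – 24 November; 19 December 2018 is outside that window, so Kesor is on standard time at UTC−06:00.
06:30 local + 6h = 12:30 UTC.

12:30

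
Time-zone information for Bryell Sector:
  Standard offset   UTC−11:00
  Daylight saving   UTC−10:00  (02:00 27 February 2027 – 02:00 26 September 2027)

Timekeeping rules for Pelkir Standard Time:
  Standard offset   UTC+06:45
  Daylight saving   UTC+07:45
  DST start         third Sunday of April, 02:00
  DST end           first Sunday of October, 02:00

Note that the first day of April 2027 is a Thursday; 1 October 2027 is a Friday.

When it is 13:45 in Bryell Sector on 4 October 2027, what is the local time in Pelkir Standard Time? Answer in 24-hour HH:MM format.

Daylight saving runs 27 February – 26 September; 4 October 2027 is outside that window, so Bryell Sector is on standard time at UTC−11:00.
13:45 Bryell Sector + 11h = 00:45 UTC (rolling into the next day, 5 October 2027).
1 April 2027 is a Thursday, so the first Sunday is April 4 and the third is April 18.
1 October 2027 is a Friday, so the first Sunday is October 3.
At the standard offset (UTC+06:45), 00:45 UTC + 6h45m = 07:30 Pelkir Standard Time standard time.
Daylight saving runs 18 April – 3 October; the standard-time date in Pelkir Standard Time, 5 October 2027, is outside that window, so Pelkir Standard Time is on standard time at UTC+06:45.
00:45 UTC + 6h45m = 07:30 Pelkir Standard Time.

07:30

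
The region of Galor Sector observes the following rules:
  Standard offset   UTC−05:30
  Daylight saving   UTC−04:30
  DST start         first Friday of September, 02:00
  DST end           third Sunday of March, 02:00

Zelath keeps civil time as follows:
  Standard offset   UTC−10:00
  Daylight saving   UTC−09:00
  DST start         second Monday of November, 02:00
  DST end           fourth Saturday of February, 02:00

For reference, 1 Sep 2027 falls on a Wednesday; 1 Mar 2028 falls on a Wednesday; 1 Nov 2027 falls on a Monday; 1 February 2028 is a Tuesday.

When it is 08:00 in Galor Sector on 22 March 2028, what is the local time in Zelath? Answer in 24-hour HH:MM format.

03:30

1 September 2027 is a Wednesday, so the first Friday is September 3.
1 March 2028 is a Wednesday, so the first Sunday is March 5 and the third is March 19.
22 March 2028 is outside the daylight-saving period (3 September 2027 – 19 March 2028), so Galor Sector is on standard time, UTC−05:30.
08:00 Galor Sector + 5h30m = 13:30 UTC.
1 November 2027 is a Monday, so the first Monday is November 1 and the second is November 8.
1 February 2028 is a Tuesday, so the first Saturday is February 5 and the fourth is February 26.
At the standard offset (UTC−10:00), 13:30 UTC − 10h = 03:30 Zelath standard time.
Daylight saving runs 8 November 2027 – 26 February 2028; the standard-time date in Zelath, 22 March 2028, is outside that window, so Zelath is on standard time at UTC−10:00.
13:30 UTC − 10h = 03:30 Zelath.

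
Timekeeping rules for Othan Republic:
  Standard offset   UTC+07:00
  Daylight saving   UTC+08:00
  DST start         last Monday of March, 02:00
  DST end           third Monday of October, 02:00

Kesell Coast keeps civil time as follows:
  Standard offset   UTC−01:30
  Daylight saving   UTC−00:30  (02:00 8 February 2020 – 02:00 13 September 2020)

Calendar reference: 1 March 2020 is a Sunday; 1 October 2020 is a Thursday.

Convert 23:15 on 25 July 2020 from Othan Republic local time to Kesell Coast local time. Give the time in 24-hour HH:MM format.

14:45

1 March 2020 is a Sunday, so Mondays fall on 2, 9, 16, 23, 30; the last is March 30.
1 October 2020 is a Thursday, so the first Monday is October 5 and the third is October 19.
25 July 2020 falls between 30 March and 19 October, so daylight saving is in effect and Othan Republic is at UTC+08:00.
23:15 Othan Republic − 8h = 15:15 UTC.
At the standard offset (UTC−01:30), 15:15 UTC − 1h30m = 13:45 Kesell Coast standard time.
The standard-time date in Kesell Coast, 25 July 2020, lies within the daylight-saving period (8 February – 13 September), so Kesell Coast is on daylight time, UTC−00:30.
15:15 UTC − 0h30m = 14:45 Kesell Coast.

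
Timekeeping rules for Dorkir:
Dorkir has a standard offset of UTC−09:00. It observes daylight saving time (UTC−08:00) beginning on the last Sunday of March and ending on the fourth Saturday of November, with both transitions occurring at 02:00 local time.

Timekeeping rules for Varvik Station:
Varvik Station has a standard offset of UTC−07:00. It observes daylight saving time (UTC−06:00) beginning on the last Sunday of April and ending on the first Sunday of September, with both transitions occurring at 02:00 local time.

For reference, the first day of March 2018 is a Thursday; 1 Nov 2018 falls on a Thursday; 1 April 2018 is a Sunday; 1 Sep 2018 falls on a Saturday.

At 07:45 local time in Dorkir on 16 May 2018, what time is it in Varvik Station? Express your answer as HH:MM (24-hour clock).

1 March 2018 is a Thursday, so Sundays fall on 4, 11, 18, 25; the last is March 25.
1 November 2018 is a Thursday, so the first Saturday is November 3 and the fourth is November 24.
16 May 2018 lies within the daylight-saving period (25 March – 24 November), so Dorkir is on daylight time, UTC−08:00.
07:45 Dorkir + 8h = 15:45 UTC.
1 April 2018 is a Sunday, so Sundays fall on 1, 8, 15, 22, 29; the last is April 29.
1 September 2018 is a Saturday, so the first Sunday is September 2.
At the standard offset (UTC−07:00), 15:45 UTC − 7h = 08:45 Varvik Station standard time.
Daylight saving runs 29 April – 2 September; the standard-time date in Varvik Station, 16 May 2018, is inside that window, so Varvik Station is at UTC−06:00.
15:45 UTC − 6h = 09:45 Varvik Station.

09:45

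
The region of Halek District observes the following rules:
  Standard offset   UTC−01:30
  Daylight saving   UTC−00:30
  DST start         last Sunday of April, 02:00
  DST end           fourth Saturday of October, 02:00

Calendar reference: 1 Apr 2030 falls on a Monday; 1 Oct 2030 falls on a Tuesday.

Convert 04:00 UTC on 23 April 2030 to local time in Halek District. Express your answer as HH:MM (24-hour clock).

02:30

1 April 2030 is a Monday, so Sundays fall on 7, 14, 21, 28; the last is April 28.
1 October 2030 is a Tuesday, so the first Saturday is October 5 and the fourth is October 26.
At the standard offset (UTC−01:30), 04:00 UTC − 1h30m = 02:30 Halek District standard time.
The standard-time date in Halek District, 23 April 2030, is outside the daylight-saving period (28 April – 26 October), so Halek District is on standard time, UTC−01:30.
04:00 UTC − 1h30m = 02:30 local.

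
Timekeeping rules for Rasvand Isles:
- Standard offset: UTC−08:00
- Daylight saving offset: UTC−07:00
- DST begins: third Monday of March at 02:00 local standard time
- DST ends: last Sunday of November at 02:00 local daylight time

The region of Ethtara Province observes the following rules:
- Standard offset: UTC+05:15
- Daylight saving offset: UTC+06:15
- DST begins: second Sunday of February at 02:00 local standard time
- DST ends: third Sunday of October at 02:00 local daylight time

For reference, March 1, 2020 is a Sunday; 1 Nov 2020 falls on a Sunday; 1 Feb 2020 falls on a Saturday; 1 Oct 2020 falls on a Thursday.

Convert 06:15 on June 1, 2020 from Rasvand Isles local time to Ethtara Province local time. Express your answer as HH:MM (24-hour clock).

1 March 2020 is a Sunday, so the first Monday is March 2 and the third is March 16.
1 November 2020 is a Sunday, so Sundays fall on 1, 8, 15, 22, 29; the last is November 29.
June 1, 2020 lies within the daylight-saving period (16 March – 29 November), so Rasvand Isles is on daylight time, UTC−07:00.
06:15 Rasvand Isles + 7h = 13:15 UTC.
1 February 2020 is a Saturday, so the first Sunday is February 2 and the second is February 9.
1 October 2020 is a Thursday, so the first Sunday is October 4 and the third is October 18.
At the standard offset (UTC+05:15), 13:15 UTC + 5h15m = 18:30 Ethtara Province standard time.
Daylight saving runs 9 February – 18 October; the standard-time date in Ethtara Province, June 1, 2020, is inside that window, so Ethtara Province is at UTC+06:15.
13:15 UTC + 6h15m = 19:30 Ethtara Province.

19:30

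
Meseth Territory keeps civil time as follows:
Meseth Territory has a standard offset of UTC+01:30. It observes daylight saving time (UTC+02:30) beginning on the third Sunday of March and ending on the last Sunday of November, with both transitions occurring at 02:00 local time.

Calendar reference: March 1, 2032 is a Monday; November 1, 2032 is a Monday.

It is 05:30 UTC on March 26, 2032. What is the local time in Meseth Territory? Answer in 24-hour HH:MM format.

08:00

1 March 2032 is a Monday, so the first Sunday is March 7 and the third is March 21.
1 November 2032 is a Monday, so Sundays fall on 7, 14, 21, 28; the last is November 28.
At the standard offset (UTC+01:30), 05:30 UTC + 1h30m = 07:00 Meseth Territory standard time.
The standard-time date in Meseth Territory, March 26, 2032, falls between 21 March and 28 November, so daylight saving is in effect and Meseth Territory is at UTC+02:30.
05:30 UTC + 2h30m = 08:00 local.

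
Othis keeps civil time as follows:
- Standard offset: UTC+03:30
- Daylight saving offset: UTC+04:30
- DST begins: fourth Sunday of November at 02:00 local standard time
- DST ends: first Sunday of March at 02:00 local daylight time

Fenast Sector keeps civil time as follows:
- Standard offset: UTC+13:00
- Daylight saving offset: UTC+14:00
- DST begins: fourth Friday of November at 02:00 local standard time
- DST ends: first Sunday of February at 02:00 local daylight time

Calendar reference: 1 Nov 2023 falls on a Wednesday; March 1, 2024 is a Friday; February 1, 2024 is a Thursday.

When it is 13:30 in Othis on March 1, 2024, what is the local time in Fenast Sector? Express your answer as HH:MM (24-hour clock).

22:00

1 November 2023 is a Wednesday, so the first Sunday is November 5 and the fourth is November 26.
1 March 2024 is a Friday, so the first Sunday is March 3.
March 1, 2024 falls between 26 November 2023 and 3 March 2024, so daylight saving is in effect and Othis is at UTC+04:30.
13:30 Othis − 4h30m = 09:00 UTC.
1 November 2023 is a Wednesday, so the first Friday is November 3 and the fourth is November 24.
1 February 2024 is a Thursday, so the first Sunday is February 4.
At the standard offset (UTC+13:00), 09:00 UTC + 13h = 22:00 Fenast Sector standard time.
Daylight saving runs 24 November 2023 – 4 February 2024; the standard-time date in Fenast Sector, March 1, 2024, is outside that window, so Fenast Sector is on standard time at UTC+13:00.
09:00 UTC + 13h = 22:00 Fenast Sector.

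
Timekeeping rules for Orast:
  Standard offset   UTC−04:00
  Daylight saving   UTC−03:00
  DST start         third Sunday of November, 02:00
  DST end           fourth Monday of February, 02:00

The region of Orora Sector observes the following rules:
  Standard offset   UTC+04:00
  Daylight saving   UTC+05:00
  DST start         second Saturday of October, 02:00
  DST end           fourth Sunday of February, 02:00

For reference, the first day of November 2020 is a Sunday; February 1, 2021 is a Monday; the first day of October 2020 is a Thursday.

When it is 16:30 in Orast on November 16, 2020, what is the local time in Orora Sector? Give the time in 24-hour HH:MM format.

1 November 2020 is a Sunday, so the first Sunday is November 1 and the third is November 15.
1 February 2021 is a Monday, so the first Monday is February 1 and the fourth is February 22.
November 16, 2020 falls between 15 November 2020 and 22 February 2021, so daylight saving is in effect and Orast is at UTC−03:00.
16:30 Orast + 3h = 19:30 UTC.
1 October 2020 is a Thursday, so the first Saturday is October 3 and the second is October 10.
1 February 2021 is a Monday, so the first Sunday is February 7 and the fourth is February 28.
At the standard offset (UTC+04:00), 19:30 UTC + 4h = 23:30 Orora Sector standard time.
The standard-time date in Orora Sector, November 16, 2020, lies within the daylight-saving period (10 October 2020 – 28 February 2021), so Orora Sector is on daylight time, UTC+05:00.
19:30 UTC + 5h = 00:30 Orora Sector (rolling into the next day, 17 November 2020).

00:30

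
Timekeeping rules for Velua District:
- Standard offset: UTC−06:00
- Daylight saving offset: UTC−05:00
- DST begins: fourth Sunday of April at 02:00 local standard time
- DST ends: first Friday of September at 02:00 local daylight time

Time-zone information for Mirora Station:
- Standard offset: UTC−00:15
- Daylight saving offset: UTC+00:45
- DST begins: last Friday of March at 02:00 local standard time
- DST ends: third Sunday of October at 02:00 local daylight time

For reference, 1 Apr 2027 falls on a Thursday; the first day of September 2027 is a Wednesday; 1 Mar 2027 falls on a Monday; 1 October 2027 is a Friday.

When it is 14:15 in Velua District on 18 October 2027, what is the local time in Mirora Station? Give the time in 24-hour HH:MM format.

20:00

1 April 2027 is a Thursday, so the first Sunday is April 4 and the fourth is April 25.
1 September 2027 is a Wednesday, so the first Friday is September 3.
18 October 2027 is outside the daylight-saving period (25 April – 3 September), so Velua District is on standard time, UTC−06:00.
14:15 Velua District + 6h = 20:15 UTC.
1 March 2027 is a Monday, so Fridays fall on 5, 12, 19, 26; the last is March 26.
1 October 2027 is a Friday, so the first Sunday is October 3 and the third is October 17.
At the standard offset (UTC−00:15), 20:15 UTC − 0h15m = 20:00 Mirora Station standard time.
Daylight saving runs 26 March – 17 October; the standard-time date in Mirora Station, 18 October 2027, is outside that window, so Mirora Station is on standard time at UTC−00:15.
20:15 UTC − 0h15m = 20:00 Mirora Station.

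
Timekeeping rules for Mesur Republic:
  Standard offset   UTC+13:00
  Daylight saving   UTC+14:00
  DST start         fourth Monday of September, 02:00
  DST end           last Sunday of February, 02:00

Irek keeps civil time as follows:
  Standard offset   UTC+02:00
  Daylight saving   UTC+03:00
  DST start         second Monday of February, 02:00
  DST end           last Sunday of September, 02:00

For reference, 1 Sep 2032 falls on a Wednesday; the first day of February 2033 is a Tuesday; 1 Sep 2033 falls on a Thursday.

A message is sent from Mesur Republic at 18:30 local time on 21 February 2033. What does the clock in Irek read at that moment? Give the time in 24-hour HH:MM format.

07:30

1 September 2032 is a Wednesday, so the first Monday is September 6 and the fourth is September 27.
1 February 2033 is a Tuesday, so Sundays fall on 6, 13, 20, 27; the last is February 27.
Daylight saving runs 27 September 2032 – 27 February 2033; 21 February 2033 is inside that window, so Mesur Republic is at UTC+14:00.
18:30 Mesur Republic − 14h = 04:30 UTC.
1 February 2033 is a Tuesday, so the first Monday is February 7 and the second is February 14.
1 September 2033 is a Thursday, so Sundays fall on 4, 11, 18, 25; the last is September 25.
At the standard offset (UTC+02:00), 04:30 UTC + 2h = 06:30 Irek standard time.
Daylight saving runs 14 February – 25 September; the standard-time date in Irek, 21 February 2033, is inside that window, so Irek is at UTC+03:00.
04:30 UTC + 3h = 07:30 Irek.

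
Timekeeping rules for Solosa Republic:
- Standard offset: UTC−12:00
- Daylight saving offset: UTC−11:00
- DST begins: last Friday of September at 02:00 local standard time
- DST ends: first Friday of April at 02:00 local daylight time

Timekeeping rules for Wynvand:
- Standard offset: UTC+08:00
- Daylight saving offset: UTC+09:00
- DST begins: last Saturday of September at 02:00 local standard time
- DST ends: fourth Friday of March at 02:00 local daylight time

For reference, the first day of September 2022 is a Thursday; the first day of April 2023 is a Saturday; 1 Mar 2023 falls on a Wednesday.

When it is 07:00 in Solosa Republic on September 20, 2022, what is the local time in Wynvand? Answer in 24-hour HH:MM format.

03:00

1 September 2022 is a Thursday, so Fridays fall on 2, 9, 16, 23, 30; the last is September 30.
1 April 2023 is a Saturday, so the first Friday is April 7.
September 20, 2022 is outside the daylight-saving period (30 September 2022 – 7 April 2023), so Solosa Republic is on standard time, UTC−12:00.
07:00 Solosa Republic + 12h = 19:00 UTC.
1 September 2022 is a Thursday, so Saturdays fall on 3, 10, 17, 24; the last is September 24.
1 March 2023 is a Wednesday, so the first Friday is March 3 and the fourth is March 24.
At the standard offset (UTC+08:00), 19:00 UTC + 8h = 03:00 Wynvand standard time (rolling into the next day, 21 September 2022).
The standard-time date in Wynvand, September 21, 2022, does not fall between 24 September 2022 and 24 March 2023, so daylight saving is not in effect and Wynvand is at UTC+08:00.
19:00 UTC + 8h = 03:00 Wynvand (rolling into the next day, 21 September 2022).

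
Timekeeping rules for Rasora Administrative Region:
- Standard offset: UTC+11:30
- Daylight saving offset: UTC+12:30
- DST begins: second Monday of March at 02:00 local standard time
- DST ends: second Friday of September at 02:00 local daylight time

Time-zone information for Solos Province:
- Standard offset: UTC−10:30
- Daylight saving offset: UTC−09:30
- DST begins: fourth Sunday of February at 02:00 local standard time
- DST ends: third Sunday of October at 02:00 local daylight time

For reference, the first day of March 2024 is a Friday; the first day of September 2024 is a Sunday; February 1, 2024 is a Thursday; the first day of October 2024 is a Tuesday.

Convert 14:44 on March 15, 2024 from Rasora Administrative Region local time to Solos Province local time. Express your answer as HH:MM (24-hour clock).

16:44

1 March 2024 is a Friday, so the first Monday is March 4 and the second is March 11.
1 September 2024 is a Sunday, so the first Friday is September 6 and the second is September 13.
March 15, 2024 falls between 11 March and 13 September, so daylight saving is in effect and Rasora Administrative Region is at UTC+12:30.
14:44 Rasora Administrative Region − 12h30m = 02:14 UTC.
1 February 2024 is a Thursday, so the first Sunday is February 4 and the fourth is February 25.
1 October 2024 is a Tuesday, so the first Sunday is October 6 and the third is October 20.
At the standard offset (UTC−10:30), 02:14 UTC − 10h30m = 15:44 Solos Province standard time (rolling into the previous day, 14 March 2024).
The standard-time date in Solos Province, March 14, 2024, lies within the daylight-saving period (25 February – 20 October), so Solos Province is on daylight time, UTC−09:30.
02:14 UTC − 9h30m = 16:44 Solos Province (rolling into the previous day, 14 March 2024).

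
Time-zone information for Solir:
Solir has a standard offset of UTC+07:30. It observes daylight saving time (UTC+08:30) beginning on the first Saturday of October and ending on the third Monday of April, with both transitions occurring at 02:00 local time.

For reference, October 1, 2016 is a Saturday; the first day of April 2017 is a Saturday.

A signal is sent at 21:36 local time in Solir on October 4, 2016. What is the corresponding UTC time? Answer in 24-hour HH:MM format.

1 October 2016 is a Saturday, so the first Saturday is October 1.
1 April 2017 is a Saturday, so the first Monday is April 3 and the third is April 17.
October 4, 2016 lies within the daylight-saving period (1 October 2016 – 17 April 2017), so Solir is on daylight time, UTC+08:30.
21:36 local − 8h30m = 13:06 UTC.

13:06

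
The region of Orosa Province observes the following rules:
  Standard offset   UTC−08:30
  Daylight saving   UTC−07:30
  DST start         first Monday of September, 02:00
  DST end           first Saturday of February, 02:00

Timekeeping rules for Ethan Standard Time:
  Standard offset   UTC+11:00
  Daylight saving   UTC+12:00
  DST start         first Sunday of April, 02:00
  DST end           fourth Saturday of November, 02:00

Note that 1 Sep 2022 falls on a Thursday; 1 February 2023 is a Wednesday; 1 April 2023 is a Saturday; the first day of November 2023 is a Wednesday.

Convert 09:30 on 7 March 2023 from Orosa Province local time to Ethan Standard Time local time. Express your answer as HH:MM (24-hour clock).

05:00

1 September 2022 is a Thursday, so the first Monday is September 5.
1 February 2023 is a Wednesday, so the first Saturday is February 4.
7 March 2023 is outside the daylight-saving period (5 September 2022 – 4 February 2023), so Orosa Province is on standard time, UTC−08:30.
09:30 Orosa Province + 8h30m = 18:00 UTC.
1 April 2023 is a Saturday, so the first Sunday is April 2.
1 November 2023 is a Wednesday, so the first Saturday is November 4 and the fourth is November 25.
At the standard offset (UTC+11:00), 18:00 UTC + 11h = 05:00 Ethan Standard Time standard time (rolling into the next day, 8 March 2023).
Daylight saving runs 2 April – 25 November; the standard-time date in Ethan Standard Time, 8 March 2023, is outside that window, so Ethan Standard Time is on standard time at UTC+11:00.
18:00 UTC + 11h = 05:00 Ethan Standard Time (rolling into the next day, 8 March 2023).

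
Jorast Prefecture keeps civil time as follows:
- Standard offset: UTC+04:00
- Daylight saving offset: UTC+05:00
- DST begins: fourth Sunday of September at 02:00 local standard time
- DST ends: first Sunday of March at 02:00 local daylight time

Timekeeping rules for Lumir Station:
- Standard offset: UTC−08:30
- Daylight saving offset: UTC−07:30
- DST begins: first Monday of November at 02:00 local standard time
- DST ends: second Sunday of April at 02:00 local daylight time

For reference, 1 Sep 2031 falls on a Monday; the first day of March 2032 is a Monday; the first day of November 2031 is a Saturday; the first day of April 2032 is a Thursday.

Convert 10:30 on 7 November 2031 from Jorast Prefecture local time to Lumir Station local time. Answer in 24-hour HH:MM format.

22:00

1 September 2031 is a Monday, so the first Sunday is September 7 and the fourth is September 28.
1 March 2032 is a Monday, so the first Sunday is March 7.
7 November 2031 lies within the daylight-saving period (28 September 2031 – 7 March 2032), so Jorast Prefecture is on daylight time, UTC+05:00.
10:30 Jorast Prefecture − 5h = 05:30 UTC.
1 November 2031 is a Saturday, so the first Monday is November 3.
1 April 2032 is a Thursday, so the first Sunday is April 4 and the second is April 11.
At the standard offset (UTC−08:30), 05:30 UTC − 8h30m = 21:00 Lumir Station standard time (rolling into the previous day, 6 November 2031).
Daylight saving runs 3 November 2031 – 11 April 2032; the standard-time date in Lumir Station, 6 November 2031, is inside that window, so Lumir Station is at UTC−07:30.
05:30 UTC − 7h30m = 22:00 Lumir Station (rolling into the previous day, 6 November 2031).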